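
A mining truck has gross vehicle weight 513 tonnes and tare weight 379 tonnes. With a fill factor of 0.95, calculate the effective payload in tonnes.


127.3 tonnes

Maximum payload = gross - tare
= 513 - 379 = 134 tonnes
Effective payload = max payload * fill factor
= 134 * 0.95
= 127.3 tonnes


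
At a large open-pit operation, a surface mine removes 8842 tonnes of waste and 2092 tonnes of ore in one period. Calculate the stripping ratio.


Stripping ratio = waste tonnage / ore tonnage
= 8842 / 2092
= 4.2266

4.2266


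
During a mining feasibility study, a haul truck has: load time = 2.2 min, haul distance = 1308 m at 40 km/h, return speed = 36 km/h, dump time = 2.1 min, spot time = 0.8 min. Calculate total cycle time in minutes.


9.242 min

Convert haul speed to m/min: 40 * 1000/60 = 666.6666667 m/min
Haul time = 1308 / 666.6666667 = 1.962 min
Convert return speed to m/min: 36 * 1000/60 = 600 m/min
Return time = 1308 / 600 = 2.18 min
Total cycle time:
= 2.2 + 1.962 + 2.1 + 2.18 + 0.8
= 9.242 min


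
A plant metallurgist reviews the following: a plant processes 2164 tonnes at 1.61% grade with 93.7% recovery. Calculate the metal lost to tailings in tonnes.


2.1949 tonnes

Total metal in feed:
= 2164 * 1.61 / 100 = 34.8404 tonnes
Metal recovered:
= 34.8404 * 93.7 / 100 = 32.6454548 tonnes
Metal lost to tailings:
= 34.8404 - 32.6454548
= 2.1949 tonnes


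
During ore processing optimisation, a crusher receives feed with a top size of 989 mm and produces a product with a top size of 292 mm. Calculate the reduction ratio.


3.387

Reduction ratio = feed size / product size
= 989 / 292
= 3.387


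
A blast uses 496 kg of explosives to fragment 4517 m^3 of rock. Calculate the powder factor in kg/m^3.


Powder factor = explosive mass / rock volume
= 496 / 4517
= 0.1098 kg/m^3

0.1098 kg/m^3


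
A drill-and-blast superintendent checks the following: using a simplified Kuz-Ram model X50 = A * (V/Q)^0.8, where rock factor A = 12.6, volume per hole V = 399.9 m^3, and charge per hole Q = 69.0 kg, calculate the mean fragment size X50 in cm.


51.3869 cm

Compute V/Q:
V/Q = 399.9 / 69.0 = 5.795652174
Raise to the power 0.8:
(V/Q)^0.8 = 5.795652174^0.8 = 4.07832518
Multiply by A:
X50 = 12.6 * 4.07832518
= 51.3869 cm


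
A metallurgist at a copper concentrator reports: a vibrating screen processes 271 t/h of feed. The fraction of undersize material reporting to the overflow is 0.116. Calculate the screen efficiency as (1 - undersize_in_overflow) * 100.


Screen efficiency = (1 - fraction of undersize in overflow) * 100
= (1 - 0.116) * 100
= 0.884 * 100
= 88.4%

88.4%


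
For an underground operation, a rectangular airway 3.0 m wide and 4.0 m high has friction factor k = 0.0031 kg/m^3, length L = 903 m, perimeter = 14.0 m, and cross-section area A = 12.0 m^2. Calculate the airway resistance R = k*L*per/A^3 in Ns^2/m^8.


Compute the numerator:
k * L * per = 0.0031 * 903 * 14.0
= 39.1902
Compute the denominator:
A^3 = 12.0^3 = 1728
Resistance:
R = 39.1902 / 1728
= 0.0227 Ns^2/m^8

0.0227 Ns^2/m^8


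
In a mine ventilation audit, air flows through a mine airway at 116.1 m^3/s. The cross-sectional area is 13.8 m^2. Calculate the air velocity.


8.413 m/s

Velocity = flow rate / cross-sectional area
= 116.1 / 13.8
= 8.413 m/s


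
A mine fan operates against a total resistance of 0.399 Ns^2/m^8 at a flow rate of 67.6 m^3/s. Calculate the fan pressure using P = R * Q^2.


1823.3342 Pa

Compute Q^2:
Q^2 = 67.6^2 = 4569.76
Compute pressure:
P = R * Q^2 = 0.399 * 4569.76
= 1823.3342 Pa


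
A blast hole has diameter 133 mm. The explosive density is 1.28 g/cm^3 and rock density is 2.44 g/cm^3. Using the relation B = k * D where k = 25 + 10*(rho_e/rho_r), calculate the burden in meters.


First, compute k:
rho_e / rho_r = 1.28 / 2.44 = 0.5245901639
k = 25 + 10 * 0.5245901639 = 30.24590164
Then, compute burden:
B = k * D / 1000 = 30.24590164 * 133 / 1000
= 4022.704918 / 1000
= 4.0227 m

4.0227 m


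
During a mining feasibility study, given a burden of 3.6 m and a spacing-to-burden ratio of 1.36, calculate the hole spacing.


Spacing = burden * ratio
= 3.6 * 1.36
= 4.896 m

4.896 m


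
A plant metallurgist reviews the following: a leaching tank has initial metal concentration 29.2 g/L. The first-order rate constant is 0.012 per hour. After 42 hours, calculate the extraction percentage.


39.5891%

Compute the exponent:
-k * t = -0.012 * 42 = -0.504
Remaining concentration:
C = 29.2 * exp(-0.504)
= 29.2 * 0.6041093829
= 17.63999398 g/L
Extracted = 29.2 - 17.63999398 = 11.56000602 g/L
Extraction % = 11.56000602 / 29.2 * 100
= 39.5891%


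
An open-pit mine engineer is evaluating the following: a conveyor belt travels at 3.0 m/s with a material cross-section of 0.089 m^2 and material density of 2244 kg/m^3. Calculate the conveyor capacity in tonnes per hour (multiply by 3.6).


2156.9328 t/h

Volumetric flow = speed * area
= 3.0 * 0.089 = 0.267 m^3/s
Mass flow = volumetric * density
= 0.267 * 2244 = 599.148 kg/s
Convert to t/h: multiply by 3.6
Capacity = 599.148 * 3.6
= 2156.9328 t/h


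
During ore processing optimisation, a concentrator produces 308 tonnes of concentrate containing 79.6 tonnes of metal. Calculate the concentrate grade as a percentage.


25.8442%

Grade = (metal in concentrate / concentrate mass) * 100
= (79.6 / 308) * 100
= 0.2584415584 * 100
= 25.8442%


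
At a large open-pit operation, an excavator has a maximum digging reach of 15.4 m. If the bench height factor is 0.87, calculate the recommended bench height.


13.398 m

Bench height = reach * factor
= 15.4 * 0.87
= 13.398 m


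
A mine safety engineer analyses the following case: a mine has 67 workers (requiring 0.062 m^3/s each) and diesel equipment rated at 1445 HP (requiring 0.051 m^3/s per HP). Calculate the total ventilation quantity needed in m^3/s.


77.849 m^3/s

Airflow for workers:
Q_people = 67 * 0.062 = 4.154 m^3/s
Airflow for diesel equipment:
Q_diesel = 1445 * 0.051 = 73.695 m^3/s
Total ventilation:
Q_total = 4.154 + 73.695
= 77.849 m^3/s


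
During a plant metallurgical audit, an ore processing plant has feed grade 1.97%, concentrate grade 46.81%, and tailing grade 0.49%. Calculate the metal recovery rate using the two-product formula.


Using the two-product formula:
R = 100 * c * (f - t) / (f * (c - t))
Numerator = 100 * 46.81 * (1.97 - 0.49)
= 100 * 46.81 * 1.48
= 6927.88
Denominator = 1.97 * (46.81 - 0.49)
= 1.97 * 46.32
= 91.2504
R = 6927.88 / 91.2504
= 75.9216%

75.9216%


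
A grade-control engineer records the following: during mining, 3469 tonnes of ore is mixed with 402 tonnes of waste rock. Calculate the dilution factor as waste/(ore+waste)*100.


10.3849%

Total material = ore + waste
= 3469 + 402 = 3871 tonnes
Dilution = waste / total * 100
= 402 / 3871 * 100
= 0.1038491346 * 100
= 10.3849%


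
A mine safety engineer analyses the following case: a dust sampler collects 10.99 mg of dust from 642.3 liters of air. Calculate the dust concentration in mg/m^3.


Convert liters to m^3: 1 m^3 = 1000 L
Concentration = mass / volume * 1000
= 10.99 / 642.3 * 1000
= 0.01711038456 * 1000
= 17.1104 mg/m^3

17.1104 mg/m^3


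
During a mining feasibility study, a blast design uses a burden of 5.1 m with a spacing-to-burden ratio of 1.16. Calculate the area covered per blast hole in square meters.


30.1716 m^2

First, find the spacing:
Spacing = burden * ratio = 5.1 * 1.16
= 5.916 m
Then, calculate the area:
Area = burden * spacing = 5.1 * 5.916
= 30.1716 m^2


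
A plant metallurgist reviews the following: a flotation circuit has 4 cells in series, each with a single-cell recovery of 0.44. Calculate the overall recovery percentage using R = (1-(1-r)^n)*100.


90.1655%

Complement of single-cell recovery:
1 - r = 1 - 0.44 = 0.56
Raise to power n:
(1 - r)^4 = 0.56^4 = 0.09834496
Overall recovery:
R = (1 - 0.09834496) * 100
= 90.1655%


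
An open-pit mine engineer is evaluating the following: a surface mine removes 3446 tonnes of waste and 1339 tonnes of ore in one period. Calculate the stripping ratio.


Stripping ratio = waste tonnage / ore tonnage
= 3446 / 1339
= 2.5736

2.5736


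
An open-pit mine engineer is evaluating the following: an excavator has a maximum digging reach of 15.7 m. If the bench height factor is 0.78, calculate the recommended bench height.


12.246 m

Bench height = reach * factor
= 15.7 * 0.78
= 12.246 m


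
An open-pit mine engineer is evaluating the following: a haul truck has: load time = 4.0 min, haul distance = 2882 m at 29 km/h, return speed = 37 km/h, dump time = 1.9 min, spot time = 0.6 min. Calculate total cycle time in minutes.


Convert haul speed to m/min: 29 * 1000/60 = 483.3333333 m/min
Haul time = 2882 / 483.3333333 = 5.962758621 min
Convert return speed to m/min: 37 * 1000/60 = 616.6666667 m/min
Return time = 2882 / 616.6666667 = 4.673513514 min
Total cycle time:
= 4.0 + 5.962758621 + 1.9 + 4.673513514 + 0.6
= 17.1363 min

17.1363 min


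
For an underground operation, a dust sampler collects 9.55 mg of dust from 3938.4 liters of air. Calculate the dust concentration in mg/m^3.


2.4248 mg/m^3

Convert liters to m^3: 1 m^3 = 1000 L
Concentration = mass / volume * 1000
= 9.55 / 3938.4 * 1000
= 0.002424842576 * 1000
= 2.4248 mg/m^3


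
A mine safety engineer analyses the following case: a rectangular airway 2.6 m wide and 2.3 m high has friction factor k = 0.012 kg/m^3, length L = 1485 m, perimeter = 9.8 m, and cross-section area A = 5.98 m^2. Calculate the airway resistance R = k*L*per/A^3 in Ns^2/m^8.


Compute the numerator:
k * L * per = 0.012 * 1485 * 9.8
= 174.636
Compute the denominator:
A^3 = 5.98^3 = 213.847192
Resistance:
R = 174.636 / 213.847192
= 0.8166 Ns^2/m^8

0.8166 Ns^2/m^8


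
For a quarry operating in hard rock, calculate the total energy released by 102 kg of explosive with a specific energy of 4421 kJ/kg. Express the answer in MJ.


450.942 MJ

Energy = mass * specific_energy / 1000
= 102 * 4421 / 1000
= 450942 / 1000
= 450.942 MJ


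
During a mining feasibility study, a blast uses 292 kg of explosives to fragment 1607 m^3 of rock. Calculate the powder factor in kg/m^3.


0.1817 kg/m^3

Powder factor = explosive mass / rock volume
= 292 / 1607
= 0.1817 kg/m^3


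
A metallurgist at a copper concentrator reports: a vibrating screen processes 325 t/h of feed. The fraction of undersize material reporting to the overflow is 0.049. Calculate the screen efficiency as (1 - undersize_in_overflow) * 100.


95.1%

Screen efficiency = (1 - fraction of undersize in overflow) * 100
= (1 - 0.049) * 100
= 0.951 * 100
= 95.1%


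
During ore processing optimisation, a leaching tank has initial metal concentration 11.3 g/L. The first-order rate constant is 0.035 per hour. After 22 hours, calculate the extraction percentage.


53.6987%

Compute the exponent:
-k * t = -0.035 * 22 = -0.77
Remaining concentration:
C = 11.3 * exp(-0.77)
= 11.3 * 0.4630130683
= 5.232047672 g/L
Extracted = 11.3 - 5.232047672 = 6.067952328 g/L
Extraction % = 6.067952328 / 11.3 * 100
= 53.6987%


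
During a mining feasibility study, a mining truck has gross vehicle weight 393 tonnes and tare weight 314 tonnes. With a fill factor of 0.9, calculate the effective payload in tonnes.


Maximum payload = gross - tare
= 393 - 314 = 79 tonnes
Effective payload = max payload * fill factor
= 79 * 0.9
= 71.1 tonnes

71.1 tonnes


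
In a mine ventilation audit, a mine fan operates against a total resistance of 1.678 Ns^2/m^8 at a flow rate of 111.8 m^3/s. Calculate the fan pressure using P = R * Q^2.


Compute Q^2:
Q^2 = 111.8^2 = 12499.24
Compute pressure:
P = R * Q^2 = 1.678 * 12499.24
= 20973.7247 Pa

20973.7247 Pa


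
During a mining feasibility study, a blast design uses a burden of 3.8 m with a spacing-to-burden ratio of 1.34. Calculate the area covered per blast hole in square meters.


First, find the spacing:
Spacing = burden * ratio = 3.8 * 1.34
= 5.092 m
Then, calculate the area:
Area = burden * spacing = 3.8 * 5.092
= 19.3496 m^2

19.3496 m^2


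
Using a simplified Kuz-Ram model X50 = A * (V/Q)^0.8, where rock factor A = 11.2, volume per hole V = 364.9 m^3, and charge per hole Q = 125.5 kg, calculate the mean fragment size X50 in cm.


26.3052 cm

Compute V/Q:
V/Q = 364.9 / 125.5 = 2.907569721
Raise to the power 0.8:
(V/Q)^0.8 = 2.907569721^0.8 = 2.348681408
Multiply by A:
X50 = 11.2 * 2.348681408
= 26.3052 cm


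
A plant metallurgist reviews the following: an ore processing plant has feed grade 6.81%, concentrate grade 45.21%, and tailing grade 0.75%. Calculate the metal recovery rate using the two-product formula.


Using the two-product formula:
R = 100 * c * (f - t) / (f * (c - t))
Numerator = 100 * 45.21 * (6.81 - 0.75)
= 100 * 45.21 * 6.06
= 27397.26
Denominator = 6.81 * (45.21 - 0.75)
= 6.81 * 44.46
= 302.7726
R = 27397.26 / 302.7726
= 90.4879%

90.4879%


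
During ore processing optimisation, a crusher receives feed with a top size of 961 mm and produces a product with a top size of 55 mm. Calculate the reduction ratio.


17.4727

Reduction ratio = feed size / product size
= 961 / 55
= 17.4727


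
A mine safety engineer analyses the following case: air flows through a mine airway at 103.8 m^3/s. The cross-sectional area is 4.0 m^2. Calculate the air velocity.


25.95 m/s

Velocity = flow rate / cross-sectional area
= 103.8 / 4.0
= 25.95 m/s


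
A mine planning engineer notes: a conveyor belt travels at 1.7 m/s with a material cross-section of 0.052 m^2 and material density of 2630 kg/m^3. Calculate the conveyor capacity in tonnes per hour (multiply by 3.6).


Volumetric flow = speed * area
= 1.7 * 0.052 = 0.0884 m^3/s
Mass flow = volumetric * density
= 0.0884 * 2630 = 232.492 kg/s
Convert to t/h: multiply by 3.6
Capacity = 232.492 * 3.6
= 836.9712 t/h

836.9712 t/h


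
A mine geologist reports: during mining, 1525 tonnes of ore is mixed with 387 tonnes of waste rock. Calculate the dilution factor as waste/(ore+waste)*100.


Total material = ore + waste
= 1525 + 387 = 1912 tonnes
Dilution = waste / total * 100
= 387 / 1912 * 100
= 0.2024058577 * 100
= 20.2406%

20.2406%


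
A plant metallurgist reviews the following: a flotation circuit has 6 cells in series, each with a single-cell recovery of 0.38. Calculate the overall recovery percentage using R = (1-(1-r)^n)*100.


Complement of single-cell recovery:
1 - r = 1 - 0.38 = 0.62
Raise to power n:
(1 - r)^6 = 0.62^6 = 0.05680023558
Overall recovery:
R = (1 - 0.05680023558) * 100
= 94.32%

94.32%


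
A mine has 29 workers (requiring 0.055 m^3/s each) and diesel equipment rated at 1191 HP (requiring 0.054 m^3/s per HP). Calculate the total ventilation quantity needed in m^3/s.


Airflow for workers:
Q_people = 29 * 0.055 = 1.595 m^3/s
Airflow for diesel equipment:
Q_diesel = 1191 * 0.054 = 64.314 m^3/s
Total ventilation:
Q_total = 1.595 + 64.314
= 65.909 m^3/s

65.909 m^3/s


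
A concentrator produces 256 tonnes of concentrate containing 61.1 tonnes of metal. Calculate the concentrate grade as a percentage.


23.8672%

Grade = (metal in concentrate / concentrate mass) * 100
= (61.1 / 256) * 100
= 0.238671875 * 100
= 23.8672%


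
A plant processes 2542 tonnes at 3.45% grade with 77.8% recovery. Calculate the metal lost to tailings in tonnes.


19.4692 tonnes

Total metal in feed:
= 2542 * 3.45 / 100 = 87.699 tonnes
Metal recovered:
= 87.699 * 77.8 / 100 = 68.229822 tonnes
Metal lost to tailings:
= 87.699 - 68.229822
= 19.4692 tonnes


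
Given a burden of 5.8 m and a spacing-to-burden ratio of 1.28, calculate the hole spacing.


Spacing = burden * ratio
= 5.8 * 1.28
= 7.424 m

7.424 m


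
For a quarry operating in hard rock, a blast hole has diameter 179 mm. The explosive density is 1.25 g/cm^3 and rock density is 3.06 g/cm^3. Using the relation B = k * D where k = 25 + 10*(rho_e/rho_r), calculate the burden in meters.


5.2062 m

First, compute k:
rho_e / rho_r = 1.25 / 3.06 = 0.408496732
k = 25 + 10 * 0.408496732 = 29.08496732
Then, compute burden:
B = k * D / 1000 = 29.08496732 * 179 / 1000
= 5206.20915 / 1000
= 5.2062 m


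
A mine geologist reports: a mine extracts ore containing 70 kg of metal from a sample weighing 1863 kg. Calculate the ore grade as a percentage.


3.7574%

Ore grade = (metal mass / ore mass) * 100
= (70 / 1863) * 100
= 0.03757380569 * 100
= 3.7574%


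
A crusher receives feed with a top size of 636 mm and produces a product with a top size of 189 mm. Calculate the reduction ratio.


Reduction ratio = feed size / product size
= 636 / 189
= 3.3651

3.3651


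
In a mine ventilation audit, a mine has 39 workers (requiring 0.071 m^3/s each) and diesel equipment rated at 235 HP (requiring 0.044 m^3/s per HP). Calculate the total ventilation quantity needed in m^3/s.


Airflow for workers:
Q_people = 39 * 0.071 = 2.769 m^3/s
Airflow for diesel equipment:
Q_diesel = 235 * 0.044 = 10.34 m^3/s
Total ventilation:
Q_total = 2.769 + 10.34
= 13.109 m^3/s

13.109 m^3/s


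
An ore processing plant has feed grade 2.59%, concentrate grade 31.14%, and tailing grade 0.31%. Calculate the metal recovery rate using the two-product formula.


88.9161%

Using the two-product formula:
R = 100 * c * (f - t) / (f * (c - t))
Numerator = 100 * 31.14 * (2.59 - 0.31)
= 100 * 31.14 * 2.28
= 7099.92
Denominator = 2.59 * (31.14 - 0.31)
= 2.59 * 30.83
= 79.8497
R = 7099.92 / 79.8497
= 88.9161%


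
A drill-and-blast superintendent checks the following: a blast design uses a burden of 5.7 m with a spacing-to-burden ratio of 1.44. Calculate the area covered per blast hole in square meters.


46.7856 m^2

First, find the spacing:
Spacing = burden * ratio = 5.7 * 1.44
= 8.208 m
Then, calculate the area:
Area = burden * spacing = 5.7 * 8.208
= 46.7856 m^2


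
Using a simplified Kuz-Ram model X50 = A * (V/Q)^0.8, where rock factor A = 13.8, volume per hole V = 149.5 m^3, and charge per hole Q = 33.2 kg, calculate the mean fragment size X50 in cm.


Compute V/Q:
V/Q = 149.5 / 33.2 = 4.503012048
Raise to the power 0.8:
(V/Q)^0.8 = 4.503012048^0.8 = 3.332748082
Multiply by A:
X50 = 13.8 * 3.332748082
= 45.9919 cm

45.9919 cm


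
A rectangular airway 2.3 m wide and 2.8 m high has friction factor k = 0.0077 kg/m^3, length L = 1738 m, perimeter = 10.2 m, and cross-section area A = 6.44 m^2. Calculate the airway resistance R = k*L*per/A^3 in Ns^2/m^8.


0.5111 Ns^2/m^8

Compute the numerator:
k * L * per = 0.0077 * 1738 * 10.2
= 136.50252
Compute the denominator:
A^3 = 6.44^3 = 267.089984
Resistance:
R = 136.50252 / 267.089984
= 0.5111 Ns^2/m^8


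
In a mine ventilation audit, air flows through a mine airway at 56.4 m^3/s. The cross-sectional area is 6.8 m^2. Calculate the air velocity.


8.2941 m/s

Velocity = flow rate / cross-sectional area
= 56.4 / 6.8
= 8.2941 m/s


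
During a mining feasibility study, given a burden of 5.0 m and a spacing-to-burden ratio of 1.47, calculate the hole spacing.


Spacing = burden * ratio
= 5.0 * 1.47
= 7.35 m

7.35 m


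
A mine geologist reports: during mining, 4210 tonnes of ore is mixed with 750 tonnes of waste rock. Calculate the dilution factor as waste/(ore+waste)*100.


15.121%

Total material = ore + waste
= 4210 + 750 = 4960 tonnes
Dilution = waste / total * 100
= 750 / 4960 * 100
= 0.1512096774 * 100
= 15.121%


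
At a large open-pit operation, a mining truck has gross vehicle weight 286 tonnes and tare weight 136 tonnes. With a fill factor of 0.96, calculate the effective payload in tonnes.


Maximum payload = gross - tare
= 286 - 136 = 150 tonnes
Effective payload = max payload * fill factor
= 150 * 0.96
= 144.0 tonnes

144.0 tonnes


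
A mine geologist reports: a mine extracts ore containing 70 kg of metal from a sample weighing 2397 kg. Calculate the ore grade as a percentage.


Ore grade = (metal mass / ore mass) * 100
= (70 / 2397) * 100
= 0.02920317063 * 100
= 2.9203%

2.9203%


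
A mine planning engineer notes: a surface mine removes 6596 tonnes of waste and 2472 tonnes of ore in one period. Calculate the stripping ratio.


2.6683

Stripping ratio = waste tonnage / ore tonnage
= 6596 / 2472
= 2.6683


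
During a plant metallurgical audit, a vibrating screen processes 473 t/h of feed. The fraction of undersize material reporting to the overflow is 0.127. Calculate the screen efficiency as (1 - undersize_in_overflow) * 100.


87.3%

Screen efficiency = (1 - fraction of undersize in overflow) * 100
= (1 - 0.127) * 100
= 0.873 * 100
= 87.3%


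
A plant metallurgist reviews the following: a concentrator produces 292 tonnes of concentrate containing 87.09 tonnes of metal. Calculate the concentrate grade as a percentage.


Grade = (metal in concentrate / concentrate mass) * 100
= (87.09 / 292) * 100
= 0.2982534247 * 100
= 29.8253%

29.8253%


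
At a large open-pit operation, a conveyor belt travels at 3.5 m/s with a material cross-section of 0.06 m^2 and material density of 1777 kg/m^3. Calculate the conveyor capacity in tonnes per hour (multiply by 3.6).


Volumetric flow = speed * area
= 3.5 * 0.06 = 0.21 m^3/s
Mass flow = volumetric * density
= 0.21 * 1777 = 373.17 kg/s
Convert to t/h: multiply by 3.6
Capacity = 373.17 * 3.6
= 1343.412 t/h

1343.412 t/h


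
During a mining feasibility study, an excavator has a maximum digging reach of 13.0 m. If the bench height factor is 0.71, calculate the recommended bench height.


Bench height = reach * factor
= 13.0 * 0.71
= 9.23 m

9.23 m


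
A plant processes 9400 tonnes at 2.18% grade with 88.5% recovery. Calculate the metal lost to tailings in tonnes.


23.5658 tonnes

Total metal in feed:
= 9400 * 2.18 / 100 = 204.92 tonnes
Metal recovered:
= 204.92 * 88.5 / 100 = 181.3542 tonnes
Metal lost to tailings:
= 204.92 - 181.3542
= 23.5658 tonnes


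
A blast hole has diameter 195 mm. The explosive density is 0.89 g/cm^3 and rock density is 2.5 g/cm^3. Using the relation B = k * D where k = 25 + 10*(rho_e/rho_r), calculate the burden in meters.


First, compute k:
rho_e / rho_r = 0.89 / 2.5 = 0.356
k = 25 + 10 * 0.356 = 28.56
Then, compute burden:
B = k * D / 1000 = 28.56 * 195 / 1000
= 5569.2 / 1000
= 5.5692 m

5.5692 m


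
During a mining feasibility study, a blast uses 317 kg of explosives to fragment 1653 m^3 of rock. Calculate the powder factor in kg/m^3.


Powder factor = explosive mass / rock volume
= 317 / 1653
= 0.1918 kg/m^3

0.1918 kg/m^3


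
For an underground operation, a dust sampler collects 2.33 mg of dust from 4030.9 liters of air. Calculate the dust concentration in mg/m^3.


0.578 mg/m^3

Convert liters to m^3: 1 m^3 = 1000 L
Concentration = mass / volume * 1000
= 2.33 / 4030.9 * 1000
= 0.0005780346821 * 1000
= 0.578 mg/m^3


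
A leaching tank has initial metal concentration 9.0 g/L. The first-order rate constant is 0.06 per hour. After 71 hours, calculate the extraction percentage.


98.5878%

Compute the exponent:
-k * t = -0.06 * 71 = -4.26
Remaining concentration:
C = 9.0 * exp(-4.26)
= 9.0 * 0.01412230241
= 0.1271007217 g/L
Extracted = 9.0 - 0.1271007217 = 8.872899278 g/L
Extraction % = 8.872899278 / 9.0 * 100
= 98.5878%


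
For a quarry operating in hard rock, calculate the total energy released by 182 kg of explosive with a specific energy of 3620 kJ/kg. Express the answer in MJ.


Energy = mass * specific_energy / 1000
= 182 * 3620 / 1000
= 658840 / 1000
= 658.84 MJ

658.84 MJ


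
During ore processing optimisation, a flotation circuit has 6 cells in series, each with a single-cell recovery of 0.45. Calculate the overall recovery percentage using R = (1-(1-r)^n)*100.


Complement of single-cell recovery:
1 - r = 1 - 0.45 = 0.55
Raise to power n:
(1 - r)^6 = 0.55^6 = 0.02768064063
Overall recovery:
R = (1 - 0.02768064063) * 100
= 97.2319%

97.2319%


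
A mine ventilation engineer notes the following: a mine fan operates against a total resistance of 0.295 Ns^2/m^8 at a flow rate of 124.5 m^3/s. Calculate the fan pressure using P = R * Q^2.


Compute Q^2:
Q^2 = 124.5^2 = 15500.25
Compute pressure:
P = R * Q^2 = 0.295 * 15500.25
= 4572.5738 Pa

4572.5738 Pa


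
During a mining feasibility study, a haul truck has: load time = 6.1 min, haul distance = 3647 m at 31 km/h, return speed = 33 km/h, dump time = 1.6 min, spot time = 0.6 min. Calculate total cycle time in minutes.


21.9896 min

Convert haul speed to m/min: 31 * 1000/60 = 516.6666667 m/min
Haul time = 3647 / 516.6666667 = 7.058709677 min
Convert return speed to m/min: 33 * 1000/60 = 550 m/min
Return time = 3647 / 550 = 6.630909091 min
Total cycle time:
= 6.1 + 7.058709677 + 1.6 + 6.630909091 + 0.6
= 21.9896 min


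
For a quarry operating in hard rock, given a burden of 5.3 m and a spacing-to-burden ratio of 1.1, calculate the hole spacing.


Spacing = burden * ratio
= 5.3 * 1.1
= 5.83 m

5.83 m


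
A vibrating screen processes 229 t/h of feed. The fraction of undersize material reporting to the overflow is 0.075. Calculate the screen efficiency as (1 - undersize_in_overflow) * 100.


Screen efficiency = (1 - fraction of undersize in overflow) * 100
= (1 - 0.075) * 100
= 0.925 * 100
= 92.5%

92.5%


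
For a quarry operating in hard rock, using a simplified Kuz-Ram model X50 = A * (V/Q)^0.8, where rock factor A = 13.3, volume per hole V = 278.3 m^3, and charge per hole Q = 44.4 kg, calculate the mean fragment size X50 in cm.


Compute V/Q:
V/Q = 278.3 / 44.4 = 6.268018018
Raise to the power 0.8:
(V/Q)^0.8 = 6.268018018^0.8 = 4.34214367
Multiply by A:
X50 = 13.3 * 4.34214367
= 57.7505 cm

57.7505 cm


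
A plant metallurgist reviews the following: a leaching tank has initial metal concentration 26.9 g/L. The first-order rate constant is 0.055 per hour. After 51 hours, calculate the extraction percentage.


93.9493%

Compute the exponent:
-k * t = -0.055 * 51 = -2.805
Remaining concentration:
C = 26.9 * exp(-2.805)
= 26.9 * 0.06050677117
= 1.627632145 g/L
Extracted = 26.9 - 1.627632145 = 25.27236786 g/L
Extraction % = 25.27236786 / 26.9 * 100
= 93.9493%


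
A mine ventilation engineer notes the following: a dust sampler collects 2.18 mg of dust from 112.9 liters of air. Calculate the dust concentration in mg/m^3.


Convert liters to m^3: 1 m^3 = 1000 L
Concentration = mass / volume * 1000
= 2.18 / 112.9 * 1000
= 0.01930912312 * 1000
= 19.3091 mg/m^3

19.3091 mg/m^3


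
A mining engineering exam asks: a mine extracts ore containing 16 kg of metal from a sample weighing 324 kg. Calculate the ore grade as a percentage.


Ore grade = (metal mass / ore mass) * 100
= (16 / 324) * 100
= 0.04938271605 * 100
= 4.9383%

4.9383%


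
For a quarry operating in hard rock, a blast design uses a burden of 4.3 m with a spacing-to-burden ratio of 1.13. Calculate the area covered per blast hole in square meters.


20.8937 m^2

First, find the spacing:
Spacing = burden * ratio = 4.3 * 1.13
= 4.859 m
Then, calculate the area:
Area = burden * spacing = 4.3 * 4.859
= 20.8937 m^2


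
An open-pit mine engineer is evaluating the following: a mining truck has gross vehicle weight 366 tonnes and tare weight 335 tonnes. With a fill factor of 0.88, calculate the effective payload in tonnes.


Maximum payload = gross - tare
= 366 - 335 = 31 tonnes
Effective payload = max payload * fill factor
= 31 * 0.88
= 27.28 tonnes

27.28 tonnes


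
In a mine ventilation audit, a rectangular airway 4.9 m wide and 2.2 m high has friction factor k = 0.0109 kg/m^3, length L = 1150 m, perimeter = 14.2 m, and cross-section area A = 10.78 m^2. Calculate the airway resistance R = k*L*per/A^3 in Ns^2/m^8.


0.1421 Ns^2/m^8

Compute the numerator:
k * L * per = 0.0109 * 1150 * 14.2
= 177.997
Compute the denominator:
A^3 = 10.78^3 = 1252.726552
Resistance:
R = 177.997 / 1252.726552
= 0.1421 Ns^2/m^8


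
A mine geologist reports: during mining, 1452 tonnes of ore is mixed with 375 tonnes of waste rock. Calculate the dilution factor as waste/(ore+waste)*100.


20.5255%

Total material = ore + waste
= 1452 + 375 = 1827 tonnes
Dilution = waste / total * 100
= 375 / 1827 * 100
= 0.2052545156 * 100
= 20.5255%


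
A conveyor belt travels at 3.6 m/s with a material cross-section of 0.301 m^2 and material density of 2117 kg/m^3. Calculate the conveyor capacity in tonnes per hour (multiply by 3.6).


8258.3323 t/h

Volumetric flow = speed * area
= 3.6 * 0.301 = 1.0836 m^3/s
Mass flow = volumetric * density
= 1.0836 * 2117 = 2293.9812 kg/s
Convert to t/h: multiply by 3.6
Capacity = 2293.9812 * 3.6
= 8258.3323 t/h


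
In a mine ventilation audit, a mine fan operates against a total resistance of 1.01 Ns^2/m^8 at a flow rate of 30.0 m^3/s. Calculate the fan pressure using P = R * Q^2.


Compute Q^2:
Q^2 = 30.0^2 = 900.0
Compute pressure:
P = R * Q^2 = 1.01 * 900.0
= 909.0 Pa

909.0 Pa


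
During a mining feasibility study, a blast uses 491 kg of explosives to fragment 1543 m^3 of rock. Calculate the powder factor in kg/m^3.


Powder factor = explosive mass / rock volume
= 491 / 1543
= 0.3182 kg/m^3

0.3182 kg/m^3


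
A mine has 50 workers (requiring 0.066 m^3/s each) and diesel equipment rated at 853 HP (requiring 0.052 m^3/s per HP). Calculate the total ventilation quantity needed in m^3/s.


47.656 m^3/s

Airflow for workers:
Q_people = 50 * 0.066 = 3.3 m^3/s
Airflow for diesel equipment:
Q_diesel = 853 * 0.052 = 44.356 m^3/s
Total ventilation:
Q_total = 3.3 + 44.356
= 47.656 m^3/s


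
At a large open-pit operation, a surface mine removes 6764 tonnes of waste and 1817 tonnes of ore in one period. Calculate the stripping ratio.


3.7226

Stripping ratio = waste tonnage / ore tonnage
= 6764 / 1817
= 3.7226


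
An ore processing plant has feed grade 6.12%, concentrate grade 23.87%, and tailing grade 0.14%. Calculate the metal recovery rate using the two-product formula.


Using the two-product formula:
R = 100 * c * (f - t) / (f * (c - t))
Numerator = 100 * 23.87 * (6.12 - 0.14)
= 100 * 23.87 * 5.98
= 14274.26
Denominator = 6.12 * (23.87 - 0.14)
= 6.12 * 23.73
= 145.2276
R = 14274.26 / 145.2276
= 98.2889%

98.2889%


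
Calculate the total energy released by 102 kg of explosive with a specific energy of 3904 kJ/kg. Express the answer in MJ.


398.208 MJ

Energy = mass * specific_energy / 1000
= 102 * 3904 / 1000
= 398208 / 1000
= 398.208 MJ


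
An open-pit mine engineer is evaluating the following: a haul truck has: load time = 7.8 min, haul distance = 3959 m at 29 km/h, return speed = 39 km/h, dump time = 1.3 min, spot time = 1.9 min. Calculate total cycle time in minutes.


Convert haul speed to m/min: 29 * 1000/60 = 483.3333333 m/min
Haul time = 3959 / 483.3333333 = 8.191034483 min
Convert return speed to m/min: 39 * 1000/60 = 650 m/min
Return time = 3959 / 650 = 6.090769231 min
Total cycle time:
= 7.8 + 8.191034483 + 1.3 + 6.090769231 + 1.9
= 25.2818 min

25.2818 min


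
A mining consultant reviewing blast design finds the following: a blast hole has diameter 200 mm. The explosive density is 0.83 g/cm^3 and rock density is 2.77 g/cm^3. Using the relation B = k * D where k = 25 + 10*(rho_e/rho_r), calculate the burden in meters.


5.5993 m

First, compute k:
rho_e / rho_r = 0.83 / 2.77 = 0.2996389892
k = 25 + 10 * 0.2996389892 = 27.99638989
Then, compute burden:
B = k * D / 1000 = 27.99638989 * 200 / 1000
= 5599.277978 / 1000
= 5.5993 m


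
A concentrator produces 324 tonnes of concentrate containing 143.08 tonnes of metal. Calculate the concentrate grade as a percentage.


44.1605%

Grade = (metal in concentrate / concentrate mass) * 100
= (143.08 / 324) * 100
= 0.4416049383 * 100
= 44.1605%


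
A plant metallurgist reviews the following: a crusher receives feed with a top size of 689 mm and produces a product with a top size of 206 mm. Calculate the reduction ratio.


3.3447

Reduction ratio = feed size / product size
= 689 / 206
= 3.3447


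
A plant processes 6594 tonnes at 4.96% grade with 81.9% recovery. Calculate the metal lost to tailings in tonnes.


Total metal in feed:
= 6594 * 4.96 / 100 = 327.0624 tonnes
Metal recovered:
= 327.0624 * 81.9 / 100 = 267.8641056 tonnes
Metal lost to tailings:
= 327.0624 - 267.8641056
= 59.1983 tonnes

59.1983 tonnes


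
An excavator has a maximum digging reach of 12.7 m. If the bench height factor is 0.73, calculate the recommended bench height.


Bench height = reach * factor
= 12.7 * 0.73
= 9.271 m

9.271 m


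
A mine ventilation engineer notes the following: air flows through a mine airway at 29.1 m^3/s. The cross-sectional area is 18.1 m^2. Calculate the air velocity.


Velocity = flow rate / cross-sectional area
= 29.1 / 18.1
= 1.6077 m/s

1.6077 m/s


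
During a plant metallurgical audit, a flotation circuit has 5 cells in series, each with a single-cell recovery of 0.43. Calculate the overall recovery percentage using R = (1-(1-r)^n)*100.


93.9831%

Complement of single-cell recovery:
1 - r = 1 - 0.43 = 0.57
Raise to power n:
(1 - r)^5 = 0.57^5 = 0.0601692057
Overall recovery:
R = (1 - 0.0601692057) * 100
= 93.9831%


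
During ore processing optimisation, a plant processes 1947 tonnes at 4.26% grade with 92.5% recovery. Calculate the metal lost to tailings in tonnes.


Total metal in feed:
= 1947 * 4.26 / 100 = 82.9422 tonnes
Metal recovered:
= 82.9422 * 92.5 / 100 = 76.721535 tonnes
Metal lost to tailings:
= 82.9422 - 76.721535
= 6.2207 tonnes

6.2207 tonnes


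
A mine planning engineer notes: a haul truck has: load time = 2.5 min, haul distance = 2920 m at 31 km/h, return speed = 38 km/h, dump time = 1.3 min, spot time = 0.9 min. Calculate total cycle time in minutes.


14.9621 min

Convert haul speed to m/min: 31 * 1000/60 = 516.6666667 m/min
Haul time = 2920 / 516.6666667 = 5.651612903 min
Convert return speed to m/min: 38 * 1000/60 = 633.3333333 m/min
Return time = 2920 / 633.3333333 = 4.610526316 min
Total cycle time:
= 2.5 + 5.651612903 + 1.3 + 4.610526316 + 0.9
= 14.9621 min


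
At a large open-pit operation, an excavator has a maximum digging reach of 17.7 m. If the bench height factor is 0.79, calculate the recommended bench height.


Bench height = reach * factor
= 17.7 * 0.79
= 13.983 m

13.983 m


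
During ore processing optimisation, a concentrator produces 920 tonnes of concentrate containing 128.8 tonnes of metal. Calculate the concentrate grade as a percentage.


Grade = (metal in concentrate / concentrate mass) * 100
= (128.8 / 920) * 100
= 0.14 * 100
= 14.0%

14.0%


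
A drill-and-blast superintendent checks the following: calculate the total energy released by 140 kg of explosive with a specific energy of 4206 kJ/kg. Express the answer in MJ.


Energy = mass * specific_energy / 1000
= 140 * 4206 / 1000
= 588840 / 1000
= 588.84 MJ

588.84 MJ


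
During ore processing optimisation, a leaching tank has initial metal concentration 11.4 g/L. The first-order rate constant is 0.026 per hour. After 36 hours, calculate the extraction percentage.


Compute the exponent:
-k * t = -0.026 * 36 = -0.936
Remaining concentration:
C = 11.4 * exp(-0.936)
= 11.4 * 0.3921934759
= 4.471005625 g/L
Extracted = 11.4 - 4.471005625 = 6.928994375 g/L
Extraction % = 6.928994375 / 11.4 * 100
= 60.7807%

60.7807%


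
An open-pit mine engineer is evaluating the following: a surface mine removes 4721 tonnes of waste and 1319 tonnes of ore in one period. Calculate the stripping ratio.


3.5792

Stripping ratio = waste tonnage / ore tonnage
= 4721 / 1319
= 3.5792


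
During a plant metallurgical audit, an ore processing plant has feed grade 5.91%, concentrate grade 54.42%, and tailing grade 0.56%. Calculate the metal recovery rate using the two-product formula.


Using the two-product formula:
R = 100 * c * (f - t) / (f * (c - t))
Numerator = 100 * 54.42 * (5.91 - 0.56)
= 100 * 54.42 * 5.35
= 29114.7
Denominator = 5.91 * (54.42 - 0.56)
= 5.91 * 53.86
= 318.3126
R = 29114.7 / 318.3126
= 91.4657%

91.4657%


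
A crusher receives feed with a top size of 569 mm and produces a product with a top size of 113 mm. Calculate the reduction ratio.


5.0354

Reduction ratio = feed size / product size
= 569 / 113
= 5.0354


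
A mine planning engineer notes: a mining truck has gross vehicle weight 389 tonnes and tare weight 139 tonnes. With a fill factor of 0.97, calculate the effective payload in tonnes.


Maximum payload = gross - tare
= 389 - 139 = 250 tonnes
Effective payload = max payload * fill factor
= 250 * 0.97
= 242.5 tonnes

242.5 tonnes


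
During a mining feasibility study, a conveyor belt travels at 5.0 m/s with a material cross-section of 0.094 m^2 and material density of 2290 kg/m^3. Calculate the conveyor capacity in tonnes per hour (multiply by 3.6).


3874.68 t/h

Volumetric flow = speed * area
= 5.0 * 0.094 = 0.47 m^3/s
Mass flow = volumetric * density
= 0.47 * 2290 = 1076.3 kg/s
Convert to t/h: multiply by 3.6
Capacity = 1076.3 * 3.6
= 3874.68 t/h


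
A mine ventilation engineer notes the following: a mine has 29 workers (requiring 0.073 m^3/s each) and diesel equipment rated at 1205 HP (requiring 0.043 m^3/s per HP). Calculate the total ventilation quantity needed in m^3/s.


Airflow for workers:
Q_people = 29 * 0.073 = 2.117 m^3/s
Airflow for diesel equipment:
Q_diesel = 1205 * 0.043 = 51.815 m^3/s
Total ventilation:
Q_total = 2.117 + 51.815
= 53.932 m^3/s

53.932 m^3/s


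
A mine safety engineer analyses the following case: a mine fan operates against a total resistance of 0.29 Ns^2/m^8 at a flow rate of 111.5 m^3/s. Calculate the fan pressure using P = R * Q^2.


Compute Q^2:
Q^2 = 111.5^2 = 12432.25
Compute pressure:
P = R * Q^2 = 0.29 * 12432.25
= 3605.3525 Pa

3605.3525 Pa


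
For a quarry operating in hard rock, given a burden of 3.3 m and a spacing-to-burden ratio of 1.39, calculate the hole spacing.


4.587 m

Spacing = burden * ratio
= 3.3 * 1.39
= 4.587 m


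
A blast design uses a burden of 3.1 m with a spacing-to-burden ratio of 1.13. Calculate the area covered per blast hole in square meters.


10.8593 m^2

First, find the spacing:
Spacing = burden * ratio = 3.1 * 1.13
= 3.503 m
Then, calculate the area:
Area = burden * spacing = 3.1 * 3.503
= 10.8593 m^2


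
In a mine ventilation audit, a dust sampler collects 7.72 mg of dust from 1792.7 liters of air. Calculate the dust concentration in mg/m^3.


4.3064 mg/m^3

Convert liters to m^3: 1 m^3 = 1000 L
Concentration = mass / volume * 1000
= 7.72 / 1792.7 * 1000
= 0.004306353545 * 1000
= 4.3064 mg/m^3


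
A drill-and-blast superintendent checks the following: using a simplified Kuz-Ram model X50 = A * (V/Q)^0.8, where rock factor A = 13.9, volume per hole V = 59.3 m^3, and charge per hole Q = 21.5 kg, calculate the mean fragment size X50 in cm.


31.2974 cm

Compute V/Q:
V/Q = 59.3 / 21.5 = 2.758139535
Raise to the power 0.8:
(V/Q)^0.8 = 2.758139535^0.8 = 2.251609056
Multiply by A:
X50 = 13.9 * 2.251609056
= 31.2974 cm


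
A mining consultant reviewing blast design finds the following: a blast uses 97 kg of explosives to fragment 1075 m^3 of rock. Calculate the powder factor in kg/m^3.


Powder factor = explosive mass / rock volume
= 97 / 1075
= 0.0902 kg/m^3

0.0902 kg/m^3


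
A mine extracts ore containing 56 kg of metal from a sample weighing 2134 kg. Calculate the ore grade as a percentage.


2.6242%

Ore grade = (metal mass / ore mass) * 100
= (56 / 2134) * 100
= 0.02624179944 * 100
= 2.6242%


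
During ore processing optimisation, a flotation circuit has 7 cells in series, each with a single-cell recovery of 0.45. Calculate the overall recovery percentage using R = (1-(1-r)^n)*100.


Complement of single-cell recovery:
1 - r = 1 - 0.45 = 0.55
Raise to power n:
(1 - r)^7 = 0.55^7 = 0.01522435234
Overall recovery:
R = (1 - 0.01522435234) * 100
= 98.4776%

98.4776%


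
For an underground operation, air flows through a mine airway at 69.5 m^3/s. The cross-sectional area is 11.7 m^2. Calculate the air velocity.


5.9402 m/s

Velocity = flow rate / cross-sectional area
= 69.5 / 11.7
= 5.9402 m/s
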